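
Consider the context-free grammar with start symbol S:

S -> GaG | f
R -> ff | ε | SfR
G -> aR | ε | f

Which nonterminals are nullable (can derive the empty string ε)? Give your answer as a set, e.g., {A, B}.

Directly nullable (have an ε-rule): {G, R}.
Not nullable: S — each has a terminal in every rule's right-hand side or depends on a non-nullable symbol.

{G, R}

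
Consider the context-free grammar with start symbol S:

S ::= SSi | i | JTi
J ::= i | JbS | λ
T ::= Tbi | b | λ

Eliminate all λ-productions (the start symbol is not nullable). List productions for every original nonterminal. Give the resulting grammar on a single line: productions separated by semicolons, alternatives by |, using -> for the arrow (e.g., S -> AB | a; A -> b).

Nullable set: {J, T}.
S -> JTi: J, T nullable, giving JTi | Ji | Ti | i.
Drop J -> λ.
J -> JbS: J nullable, giving JbS | bS.
Drop T -> λ.
T -> Tbi: T nullable, giving Tbi | bi.
Unchanged (no nullable symbols): S -> SSi; S -> i; J -> i; T -> b.

S -> i | Ji | Ti | JTi | SSi; J -> i | bS | JbS; T -> b | bi | Tbi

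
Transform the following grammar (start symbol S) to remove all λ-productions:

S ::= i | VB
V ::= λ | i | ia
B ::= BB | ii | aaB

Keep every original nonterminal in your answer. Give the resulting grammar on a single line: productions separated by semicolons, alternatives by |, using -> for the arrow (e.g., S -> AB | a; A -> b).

S -> B | i | VB; B -> BB | ii | aaB; V -> i | ia

Nullable set: {V}.
S -> VB: V nullable, giving B | VB.
Drop V -> λ.
Unchanged (no nullable symbols): S -> i; B -> BB; B -> aaB; B -> ii; V -> i; V -> ia.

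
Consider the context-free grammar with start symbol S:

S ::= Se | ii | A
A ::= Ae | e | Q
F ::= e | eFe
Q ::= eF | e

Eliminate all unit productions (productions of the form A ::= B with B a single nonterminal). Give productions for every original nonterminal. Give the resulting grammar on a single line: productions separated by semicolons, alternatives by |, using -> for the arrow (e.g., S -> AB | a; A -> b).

Unit productions: A->Q, S->A.
Unit pairs (A ⇒* B via units): (A,Q), (S,A), (S,Q).
S: inherits non-unit rules of {A, Q, S} → Ae | Se | e | eF | ii.
A: inherits non-unit rules of {A, Q} → Ae | e | eF.
F: inherits non-unit rules of {F} → e | eFe.
Q: inherits non-unit rules of {Q} → e | eF.

S -> e | Ae | Se | eF | ii; A -> e | Ae | eF; F -> e | eFe; Q -> e | eF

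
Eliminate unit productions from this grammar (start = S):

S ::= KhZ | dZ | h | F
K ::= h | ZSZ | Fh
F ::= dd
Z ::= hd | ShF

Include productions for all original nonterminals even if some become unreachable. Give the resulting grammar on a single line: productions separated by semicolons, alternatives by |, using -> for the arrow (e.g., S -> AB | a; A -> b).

S -> h | dZ | dd | KhZ; F -> dd; K -> h | Fh | ZSZ; Z -> hd | ShF

Unit productions: S->F.
Unit pairs (A ⇒* B via units): (S,F).
S: inherits non-unit rules of {F, S} → KhZ | dZ | dd | h.
F: inherits non-unit rules of {F} → dd.
K: inherits non-unit rules of {K} → Fh | ZSZ | h.
Z: inherits non-unit rules of {Z} → ShF | hd.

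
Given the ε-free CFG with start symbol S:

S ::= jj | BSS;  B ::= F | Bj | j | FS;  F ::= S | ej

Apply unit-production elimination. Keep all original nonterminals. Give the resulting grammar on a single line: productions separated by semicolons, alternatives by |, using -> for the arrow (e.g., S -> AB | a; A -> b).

S -> jj | BSS; B -> j | Bj | FS | ej | jj | BSS; F -> ej | jj | BSS

Unit productions: B->F, F->S.
Unit pairs (A ⇒* B via units): (B,F), (B,S), (F,S).
S: inherits non-unit rules of {S} → BSS | jj.
B: inherits non-unit rules of {B, F, S} → BSS | Bj | FS | ej | j | jj.
F: inherits non-unit rules of {F, S} → BSS | ej | jj.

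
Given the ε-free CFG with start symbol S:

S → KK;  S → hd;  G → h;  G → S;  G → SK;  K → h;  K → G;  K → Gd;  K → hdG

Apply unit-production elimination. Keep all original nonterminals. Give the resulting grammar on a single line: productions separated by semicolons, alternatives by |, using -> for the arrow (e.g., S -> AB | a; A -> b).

S -> KK | hd; G -> h | KK | SK | hd; K -> h | Gd | KK | SK | hd | hdG

Unit productions: G->S, K->G.
Unit pairs (A ⇒* B via units): (G,S), (K,G), (K,S).
S: inherits non-unit rules of {S} → KK | hd.
G: inherits non-unit rules of {G, S} → KK | SK | h | hd.
K: inherits non-unit rules of {G, K, S} → Gd | KK | SK | h | hd | hdG.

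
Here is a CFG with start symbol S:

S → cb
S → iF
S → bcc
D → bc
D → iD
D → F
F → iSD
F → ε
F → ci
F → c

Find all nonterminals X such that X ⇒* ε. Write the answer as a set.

{D, F}

Directly nullable (have an ε-rule): {F}.
D is nullable via D -> F (every symbol on the right is already known nullable).
Not nullable: S — each has a terminal in every rule's right-hand side or depends on a non-nullable symbol.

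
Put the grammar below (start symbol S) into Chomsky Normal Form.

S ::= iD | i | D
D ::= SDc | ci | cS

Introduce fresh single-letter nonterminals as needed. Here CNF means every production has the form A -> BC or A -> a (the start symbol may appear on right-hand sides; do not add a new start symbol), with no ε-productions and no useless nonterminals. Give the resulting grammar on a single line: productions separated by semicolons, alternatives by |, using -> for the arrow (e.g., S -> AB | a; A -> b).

S -> i | AB | AS | BD | SE; A -> c; B -> i; C -> DA; D -> AB | AS | SC; E -> DA

No ε-productions.
After unit-elimination: S -> i | cS | ci | iD | SDc; D -> cS | ci | SDc.
TERM: introduce A -> c, B -> i and substitute in every rule of length ≥2.
BIN: D -> SDA becomes D -> SC, C -> DA; S -> SDA becomes S -> SE, E -> DA.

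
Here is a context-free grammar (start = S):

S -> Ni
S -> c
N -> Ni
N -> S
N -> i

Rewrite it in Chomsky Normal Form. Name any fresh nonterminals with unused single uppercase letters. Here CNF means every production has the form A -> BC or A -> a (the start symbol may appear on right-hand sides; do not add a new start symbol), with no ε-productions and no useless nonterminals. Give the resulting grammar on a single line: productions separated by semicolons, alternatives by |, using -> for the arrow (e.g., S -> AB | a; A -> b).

S -> c | NA; A -> i; N -> c | i | NA

No ε-productions.
After unit-elimination: S -> c | Ni; N -> c | i | Ni.
TERM: introduce A -> i and substitute in every rule of length ≥2.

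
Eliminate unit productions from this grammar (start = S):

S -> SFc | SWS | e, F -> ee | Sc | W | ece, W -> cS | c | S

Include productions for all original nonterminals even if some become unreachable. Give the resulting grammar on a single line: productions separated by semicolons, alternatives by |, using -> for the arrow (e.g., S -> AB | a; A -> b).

Unit productions: F->W, W->S.
Unit pairs (A ⇒* B via units): (F,S), (F,W), (W,S).
S: inherits non-unit rules of {S} → SFc | SWS | e.
F: inherits non-unit rules of {F, S, W} → SFc | SWS | Sc | c | cS | e | ece | ee.
W: inherits non-unit rules of {S, W} → SFc | SWS | c | cS | e.

S -> e | SFc | SWS; F -> c | e | Sc | cS | ee | SFc | SWS | ece; W -> c | e | cS | SFc | SWS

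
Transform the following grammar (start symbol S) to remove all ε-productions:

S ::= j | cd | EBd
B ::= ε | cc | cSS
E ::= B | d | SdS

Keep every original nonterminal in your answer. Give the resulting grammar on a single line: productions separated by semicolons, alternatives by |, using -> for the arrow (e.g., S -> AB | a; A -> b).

Nullable set: {B, E}.
S -> EBd: E, B nullable, giving Bd | EBd | Ed | d.
Drop B -> ε.
E -> B: B nullable, giving B.
Unchanged (no nullable symbols): S -> cd; S -> j; B -> cSS; B -> cc; E -> SdS; E -> d.

S -> d | j | Bd | Ed | cd | EBd; B -> cc | cSS; E -> B | d | SdS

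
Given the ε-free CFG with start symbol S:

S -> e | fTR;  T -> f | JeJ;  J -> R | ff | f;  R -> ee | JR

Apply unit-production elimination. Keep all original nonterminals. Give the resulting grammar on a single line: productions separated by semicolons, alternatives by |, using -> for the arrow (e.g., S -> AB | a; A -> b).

Unit productions: J->R.
Unit pairs (A ⇒* B via units): (J,R).
S: inherits non-unit rules of {S} → e | fTR.
J: inherits non-unit rules of {J, R} → JR | ee | f | ff.
R: inherits non-unit rules of {R} → JR | ee.
T: inherits non-unit rules of {T} → JeJ | f.

S -> e | fTR; J -> f | JR | ee | ff; R -> JR | ee; T -> f | JeJ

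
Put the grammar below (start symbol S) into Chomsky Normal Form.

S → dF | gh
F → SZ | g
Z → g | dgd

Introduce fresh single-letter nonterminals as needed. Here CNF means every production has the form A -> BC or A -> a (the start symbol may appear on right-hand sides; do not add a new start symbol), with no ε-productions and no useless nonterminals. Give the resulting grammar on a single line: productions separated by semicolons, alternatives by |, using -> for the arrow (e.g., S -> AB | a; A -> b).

S -> AF | BC; A -> d; B -> g; C -> h; D -> BA; F -> g | SZ; Z -> g | AD

No ε-productions.
No unit productions to eliminate.
TERM: introduce A -> d, B -> g, C -> h and substitute in every rule of length ≥2.
BIN: Z -> ABA becomes Z -> AD, D -> BA.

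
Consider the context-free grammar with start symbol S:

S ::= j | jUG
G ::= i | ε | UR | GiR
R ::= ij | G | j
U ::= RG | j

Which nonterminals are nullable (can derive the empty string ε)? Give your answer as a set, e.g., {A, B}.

{G, R, U}

Directly nullable (have an ε-rule): {G}.
R is nullable via R -> G (every symbol on the right is already known nullable).
U is nullable via U -> RG (every symbol on the right is already known nullable).
Not nullable: S — each has a terminal in every rule's right-hand side or depends on a non-nullable symbol.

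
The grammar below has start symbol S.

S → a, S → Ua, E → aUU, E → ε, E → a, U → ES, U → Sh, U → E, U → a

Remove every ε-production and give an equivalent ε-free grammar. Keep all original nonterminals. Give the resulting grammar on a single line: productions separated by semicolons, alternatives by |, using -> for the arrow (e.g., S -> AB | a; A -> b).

S -> a | Ua; E -> a | aU | aUU; U -> E | S | a | ES | Sh

Nullable set: {E, U}.
S -> Ua: U nullable, giving Ua | a.
Drop E -> ε.
E -> aUU: U, U nullable, giving a | aU | aUU.
U -> E: E nullable, giving E.
U -> ES: E nullable, giving ES | S.
Unchanged (no nullable symbols): S -> a; E -> a; U -> Sh; U -> a.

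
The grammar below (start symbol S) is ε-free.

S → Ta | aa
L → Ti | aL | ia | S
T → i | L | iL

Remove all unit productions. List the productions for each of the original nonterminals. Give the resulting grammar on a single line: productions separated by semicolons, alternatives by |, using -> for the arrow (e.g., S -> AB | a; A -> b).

Unit productions: L->S, T->L.
Unit pairs (A ⇒* B via units): (L,S), (T,L), (T,S).
S: inherits non-unit rules of {S} → Ta | aa.
L: inherits non-unit rules of {L, S} → Ta | Ti | aL | aa | ia.
T: inherits non-unit rules of {L, S, T} → Ta | Ti | aL | aa | i | iL | ia.

S -> Ta | aa; L -> Ta | Ti | aL | aa | ia; T -> i | Ta | Ti | aL | aa | iL | ia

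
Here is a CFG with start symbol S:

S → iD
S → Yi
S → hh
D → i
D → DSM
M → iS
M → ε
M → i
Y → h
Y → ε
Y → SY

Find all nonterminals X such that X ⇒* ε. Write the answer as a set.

{M, Y}

Directly nullable (have an ε-rule): {M, Y}.
Not nullable: D, S — each has a terminal in every rule's right-hand side or depends on a non-nullable symbol.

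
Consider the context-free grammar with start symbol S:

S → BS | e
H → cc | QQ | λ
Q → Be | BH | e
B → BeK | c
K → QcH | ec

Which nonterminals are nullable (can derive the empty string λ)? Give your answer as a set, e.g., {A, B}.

Directly nullable (have an ε-rule): {H}.
Not nullable: B, K, Q, S — each has a terminal in every rule's right-hand side or depends on a non-nullable symbol.

{H}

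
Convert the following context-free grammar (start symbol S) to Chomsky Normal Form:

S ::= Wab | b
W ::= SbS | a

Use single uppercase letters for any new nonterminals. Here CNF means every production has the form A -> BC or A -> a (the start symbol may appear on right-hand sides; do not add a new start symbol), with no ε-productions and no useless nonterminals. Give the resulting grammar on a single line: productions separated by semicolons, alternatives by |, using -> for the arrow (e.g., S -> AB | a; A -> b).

No ε-productions.
No unit productions to eliminate.
TERM: introduce A -> a, B -> b and substitute in every rule of length ≥2.
BIN: S -> WAB becomes S -> WC, C -> AB; W -> SBS becomes W -> SD, D -> BS.

S -> b | WC; A -> a; B -> b; C -> AB; D -> BS; W -> a | SD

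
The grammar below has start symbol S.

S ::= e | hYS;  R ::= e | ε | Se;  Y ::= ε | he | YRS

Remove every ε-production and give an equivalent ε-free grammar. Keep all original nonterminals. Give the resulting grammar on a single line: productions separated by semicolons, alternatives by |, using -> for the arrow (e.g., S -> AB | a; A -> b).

Nullable set: {R, Y}.
S -> hYS: Y nullable, giving hS | hYS.
Drop R -> ε.
Drop Y -> ε.
Y -> YRS: Y, R nullable, giving RS | S | YRS | YS.
Unchanged (no nullable symbols): S -> e; R -> Se; R -> e; Y -> he.

S -> e | hS | hYS; R -> e | Se; Y -> S | RS | YS | he | YRS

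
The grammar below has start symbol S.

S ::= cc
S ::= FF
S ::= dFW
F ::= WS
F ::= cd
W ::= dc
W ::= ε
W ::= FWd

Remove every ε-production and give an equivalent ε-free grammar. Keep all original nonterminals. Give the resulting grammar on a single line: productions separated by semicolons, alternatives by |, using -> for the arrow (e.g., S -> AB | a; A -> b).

Nullable set: {W}.
S -> dFW: W nullable, giving dF | dFW.
F -> WS: W nullable, giving S | WS.
Drop W -> ε.
W -> FWd: W nullable, giving FWd | Fd.
Unchanged (no nullable symbols): S -> FF; S -> cc; F -> cd; W -> dc.

S -> FF | cc | dF | dFW; F -> S | WS | cd; W -> Fd | dc | FWd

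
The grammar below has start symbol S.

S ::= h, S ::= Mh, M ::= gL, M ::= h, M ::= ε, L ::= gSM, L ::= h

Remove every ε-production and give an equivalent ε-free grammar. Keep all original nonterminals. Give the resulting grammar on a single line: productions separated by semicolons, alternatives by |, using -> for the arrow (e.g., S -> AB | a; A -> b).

Nullable set: {M}.
S -> Mh: M nullable, giving Mh | h.
L -> gSM: M nullable, giving gS | gSM.
Drop M -> ε.
Unchanged (no nullable symbols): S -> h; L -> h; M -> gL; M -> h.

S -> h | Mh; L -> h | gS | gSM; M -> h | gL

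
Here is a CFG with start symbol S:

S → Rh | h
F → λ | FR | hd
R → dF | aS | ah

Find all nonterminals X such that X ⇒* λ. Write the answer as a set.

{F}

Directly nullable (have an ε-rule): {F}.
Not nullable: R, S — each has a terminal in every rule's right-hand side or depends on a non-nullable symbol.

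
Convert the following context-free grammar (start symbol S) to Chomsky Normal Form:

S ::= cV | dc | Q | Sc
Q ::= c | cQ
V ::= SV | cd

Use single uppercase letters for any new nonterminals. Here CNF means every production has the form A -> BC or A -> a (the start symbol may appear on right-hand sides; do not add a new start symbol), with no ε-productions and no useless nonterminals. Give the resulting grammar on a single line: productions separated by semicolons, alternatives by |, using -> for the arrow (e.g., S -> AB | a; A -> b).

S -> c | AQ | AV | BA | SA; A -> c; B -> d; Q -> c | AQ; V -> AB | SV

No ε-productions.
After unit-elimination: S -> c | Sc | cQ | cV | dc; Q -> c | cQ; V -> SV | cd.
TERM: introduce A -> c, B -> d and substitute in every rule of length ≥2.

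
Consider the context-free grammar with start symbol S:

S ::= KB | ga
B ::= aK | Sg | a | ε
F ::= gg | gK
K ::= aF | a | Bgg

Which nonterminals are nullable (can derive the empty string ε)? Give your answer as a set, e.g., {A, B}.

Directly nullable (have an ε-rule): {B}.
Not nullable: F, K, S — each has a terminal in every rule's right-hand side or depends on a non-nullable symbol.

{B}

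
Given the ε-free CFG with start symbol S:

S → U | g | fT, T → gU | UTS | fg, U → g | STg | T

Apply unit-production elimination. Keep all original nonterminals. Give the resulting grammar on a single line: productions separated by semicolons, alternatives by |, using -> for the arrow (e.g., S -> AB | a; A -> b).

S -> g | fT | fg | gU | STg | UTS; T -> fg | gU | UTS; U -> g | fg | gU | STg | UTS

Unit productions: S->U, U->T.
Unit pairs (A ⇒* B via units): (S,T), (S,U), (U,T).
S: inherits non-unit rules of {S, T, U} → STg | UTS | fT | fg | g | gU.
T: inherits non-unit rules of {T} → UTS | fg | gU.
U: inherits non-unit rules of {T, U} → STg | UTS | fg | g | gU.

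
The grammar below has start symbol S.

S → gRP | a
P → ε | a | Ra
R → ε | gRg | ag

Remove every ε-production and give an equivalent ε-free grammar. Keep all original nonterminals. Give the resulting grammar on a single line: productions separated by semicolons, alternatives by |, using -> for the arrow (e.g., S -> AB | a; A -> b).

Nullable set: {P, R}.
S -> gRP: R, P nullable, giving g | gP | gR | gRP.
Drop P -> ε.
P -> Ra: R nullable, giving Ra | a.
Drop R -> ε.
R -> gRg: R nullable, giving gRg | gg.
Unchanged (no nullable symbols): S -> a; P -> a; R -> ag.

S -> a | g | gP | gR | gRP; P -> a | Ra; R -> ag | gg | gRg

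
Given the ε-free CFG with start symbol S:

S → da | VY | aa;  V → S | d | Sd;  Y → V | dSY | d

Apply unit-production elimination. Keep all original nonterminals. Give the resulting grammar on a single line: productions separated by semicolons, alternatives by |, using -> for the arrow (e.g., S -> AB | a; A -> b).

Unit productions: V->S, Y->V.
Unit pairs (A ⇒* B via units): (V,S), (Y,S), (Y,V).
S: inherits non-unit rules of {S} → VY | aa | da.
V: inherits non-unit rules of {S, V} → Sd | VY | aa | d | da.
Y: inherits non-unit rules of {S, V, Y} → Sd | VY | aa | d | dSY | da.

S -> VY | aa | da; V -> d | Sd | VY | aa | da; Y -> d | Sd | VY | aa | da | dSY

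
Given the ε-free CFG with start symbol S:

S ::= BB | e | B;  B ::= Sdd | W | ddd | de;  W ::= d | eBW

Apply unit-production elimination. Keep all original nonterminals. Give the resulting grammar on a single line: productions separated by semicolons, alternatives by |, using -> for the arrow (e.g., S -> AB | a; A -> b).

Unit productions: B->W, S->B.
Unit pairs (A ⇒* B via units): (B,W), (S,B), (S,W).
S: inherits non-unit rules of {B, S, W} → BB | Sdd | d | ddd | de | e | eBW.
B: inherits non-unit rules of {B, W} → Sdd | d | ddd | de | eBW.
W: inherits non-unit rules of {W} → d | eBW.

S -> d | e | BB | de | Sdd | ddd | eBW; B -> d | de | Sdd | ddd | eBW; W -> d | eBW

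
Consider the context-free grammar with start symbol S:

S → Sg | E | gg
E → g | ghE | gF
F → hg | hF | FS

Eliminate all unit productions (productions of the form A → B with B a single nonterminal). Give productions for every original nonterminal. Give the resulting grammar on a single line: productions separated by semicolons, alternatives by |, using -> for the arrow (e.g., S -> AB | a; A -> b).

S -> g | Sg | gF | gg | ghE; E -> g | gF | ghE; F -> FS | hF | hg

Unit productions: S->E.
Unit pairs (A ⇒* B via units): (S,E).
S: inherits non-unit rules of {E, S} → Sg | g | gF | gg | ghE.
E: inherits non-unit rules of {E} → g | gF | ghE.
F: inherits non-unit rules of {F} → FS | hF | hg.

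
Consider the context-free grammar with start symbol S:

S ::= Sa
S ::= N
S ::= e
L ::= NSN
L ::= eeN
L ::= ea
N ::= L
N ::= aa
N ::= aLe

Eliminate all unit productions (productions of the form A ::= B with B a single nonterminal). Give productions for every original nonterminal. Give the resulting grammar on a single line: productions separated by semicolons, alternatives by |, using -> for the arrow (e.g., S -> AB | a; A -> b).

Unit productions: N->L, S->N.
Unit pairs (A ⇒* B via units): (N,L), (S,L), (S,N).
S: inherits non-unit rules of {L, N, S} → NSN | Sa | aLe | aa | e | ea | eeN.
L: inherits non-unit rules of {L} → NSN | ea | eeN.
N: inherits non-unit rules of {L, N} → NSN | aLe | aa | ea | eeN.

S -> e | Sa | aa | ea | NSN | aLe | eeN; L -> ea | NSN | eeN; N -> aa | ea | NSN | aLe | eeN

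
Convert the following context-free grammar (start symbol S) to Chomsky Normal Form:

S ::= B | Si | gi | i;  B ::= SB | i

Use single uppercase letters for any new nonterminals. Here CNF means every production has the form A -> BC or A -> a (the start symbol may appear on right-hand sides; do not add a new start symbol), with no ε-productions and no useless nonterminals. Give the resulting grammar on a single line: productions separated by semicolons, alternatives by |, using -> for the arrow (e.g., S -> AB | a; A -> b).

S -> i | CA | SA | SB; A -> i; B -> i | SB; C -> g

No ε-productions.
After unit-elimination: S -> i | SB | Si | gi; B -> i | SB.
TERM: introduce C -> g, A -> i and substitute in every rule of length ≥2.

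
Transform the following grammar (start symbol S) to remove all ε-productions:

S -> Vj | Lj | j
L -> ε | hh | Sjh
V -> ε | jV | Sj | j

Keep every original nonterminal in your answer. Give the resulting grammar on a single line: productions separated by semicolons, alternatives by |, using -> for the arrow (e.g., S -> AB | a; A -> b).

S -> j | Lj | Vj; L -> hh | Sjh; V -> j | Sj | jV

Nullable set: {L, V}.
S -> Lj: L nullable, giving Lj | j.
S -> Vj: V nullable, giving Vj | j.
Drop L -> ε.
Drop V -> ε.
V -> jV: V nullable, giving j | jV.
Unchanged (no nullable symbols): S -> j; L -> Sjh; L -> hh; V -> Sj; V -> j.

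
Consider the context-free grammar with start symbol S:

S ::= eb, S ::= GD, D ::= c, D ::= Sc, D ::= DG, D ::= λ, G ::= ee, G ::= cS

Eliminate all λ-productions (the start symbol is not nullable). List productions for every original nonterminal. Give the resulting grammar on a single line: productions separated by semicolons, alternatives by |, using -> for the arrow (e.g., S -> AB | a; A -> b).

S -> G | GD | eb; D -> G | c | DG | Sc; G -> cS | ee

Nullable set: {D}.
S -> GD: D nullable, giving G | GD.
Drop D -> λ.
D -> DG: D nullable, giving DG | G.
Unchanged (no nullable symbols): S -> eb; D -> Sc; D -> c; G -> cS; G -> ee.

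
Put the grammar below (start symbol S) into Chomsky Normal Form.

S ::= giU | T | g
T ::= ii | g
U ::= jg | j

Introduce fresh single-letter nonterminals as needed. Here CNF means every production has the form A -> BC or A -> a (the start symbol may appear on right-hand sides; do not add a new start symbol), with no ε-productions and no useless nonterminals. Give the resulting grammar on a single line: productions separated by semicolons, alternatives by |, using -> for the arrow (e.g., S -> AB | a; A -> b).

S -> g | AD | BB; A -> g; B -> i; C -> j; D -> BU; U -> j | CA

No ε-productions.
After unit-elimination: S -> g | ii | giU; T -> g | ii; U -> j | jg.
TERM: introduce A -> g, B -> i, C -> j and substitute in every rule of length ≥2.
BIN: S -> ABU becomes S -> AD, D -> BU.
Drop unreachable/unproductive: T.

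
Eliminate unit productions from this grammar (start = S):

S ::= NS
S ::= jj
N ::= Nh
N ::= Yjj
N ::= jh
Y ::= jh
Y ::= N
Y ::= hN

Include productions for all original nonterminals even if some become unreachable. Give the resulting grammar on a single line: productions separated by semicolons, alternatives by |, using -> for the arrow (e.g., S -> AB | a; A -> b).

Unit productions: Y->N.
Unit pairs (A ⇒* B via units): (Y,N).
S: inherits non-unit rules of {S} → NS | jj.
N: inherits non-unit rules of {N} → Nh | Yjj | jh.
Y: inherits non-unit rules of {N, Y} → Nh | Yjj | hN | jh.

S -> NS | jj; N -> Nh | jh | Yjj; Y -> Nh | hN | jh | Yjj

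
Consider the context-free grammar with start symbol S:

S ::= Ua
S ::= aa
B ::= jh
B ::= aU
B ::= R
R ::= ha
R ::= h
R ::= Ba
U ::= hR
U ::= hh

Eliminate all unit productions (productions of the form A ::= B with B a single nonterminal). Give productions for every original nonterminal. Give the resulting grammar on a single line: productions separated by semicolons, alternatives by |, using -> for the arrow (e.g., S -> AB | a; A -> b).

Unit productions: B->R.
Unit pairs (A ⇒* B via units): (B,R).
S: inherits non-unit rules of {S} → Ua | aa.
B: inherits non-unit rules of {B, R} → Ba | aU | h | ha | jh.
R: inherits non-unit rules of {R} → Ba | h | ha.
U: inherits non-unit rules of {U} → hR | hh.

S -> Ua | aa; B -> h | Ba | aU | ha | jh; R -> h | Ba | ha; U -> hR | hh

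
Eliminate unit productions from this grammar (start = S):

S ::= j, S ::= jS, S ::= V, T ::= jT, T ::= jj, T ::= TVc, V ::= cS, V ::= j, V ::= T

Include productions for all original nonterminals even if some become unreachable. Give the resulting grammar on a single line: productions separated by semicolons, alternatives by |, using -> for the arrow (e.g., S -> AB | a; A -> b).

S -> j | cS | jS | jT | jj | TVc; T -> jT | jj | TVc; V -> j | cS | jT | jj | TVc

Unit productions: S->V, V->T.
Unit pairs (A ⇒* B via units): (S,T), (S,V), (V,T).
S: inherits non-unit rules of {S, T, V} → TVc | cS | j | jS | jT | jj.
T: inherits non-unit rules of {T} → TVc | jT | jj.
V: inherits non-unit rules of {T, V} → TVc | cS | j | jT | jj.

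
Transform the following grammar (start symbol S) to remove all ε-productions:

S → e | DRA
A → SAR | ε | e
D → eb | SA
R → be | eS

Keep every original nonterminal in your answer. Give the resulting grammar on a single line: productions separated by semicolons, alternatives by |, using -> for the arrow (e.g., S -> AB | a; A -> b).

Nullable set: {A}.
S -> DRA: A nullable, giving DR | DRA.
Drop A -> ε.
A -> SAR: A nullable, giving SAR | SR.
D -> SA: A nullable, giving S | SA.
Unchanged (no nullable symbols): S -> e; A -> e; D -> eb; R -> be; R -> eS.

S -> e | DR | DRA; A -> e | SR | SAR; D -> S | SA | eb; R -> be | eS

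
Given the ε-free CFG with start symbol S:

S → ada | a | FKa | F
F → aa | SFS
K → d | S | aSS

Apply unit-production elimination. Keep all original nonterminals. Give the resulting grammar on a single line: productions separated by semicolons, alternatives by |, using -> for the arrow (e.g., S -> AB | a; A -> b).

Unit productions: K->S, S->F.
Unit pairs (A ⇒* B via units): (K,F), (K,S), (S,F).
S: inherits non-unit rules of {F, S} → FKa | SFS | a | aa | ada.
F: inherits non-unit rules of {F} → SFS | aa.
K: inherits non-unit rules of {F, K, S} → FKa | SFS | a | aSS | aa | ada | d.

S -> a | aa | FKa | SFS | ada; F -> aa | SFS; K -> a | d | aa | FKa | SFS | aSS | ada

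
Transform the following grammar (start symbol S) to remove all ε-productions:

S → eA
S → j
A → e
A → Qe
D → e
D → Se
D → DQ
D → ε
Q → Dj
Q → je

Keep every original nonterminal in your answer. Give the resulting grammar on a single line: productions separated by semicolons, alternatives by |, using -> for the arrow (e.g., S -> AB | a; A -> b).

Nullable set: {D}.
Drop D -> ε.
D -> DQ: D nullable, giving DQ | Q.
Q -> Dj: D nullable, giving Dj | j.
Unchanged (no nullable symbols): S -> eA; S -> j; A -> Qe; A -> e; D -> Se; D -> e; Q -> je.

S -> j | eA; A -> e | Qe; D -> Q | e | DQ | Se; Q -> j | Dj | je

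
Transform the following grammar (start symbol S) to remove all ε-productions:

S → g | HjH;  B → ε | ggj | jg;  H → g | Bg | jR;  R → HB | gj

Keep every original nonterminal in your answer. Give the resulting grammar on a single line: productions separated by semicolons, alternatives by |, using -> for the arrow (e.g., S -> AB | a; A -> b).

Nullable set: {B}.
Drop B -> ε.
H -> Bg: B nullable, giving Bg | g.
R -> HB: B nullable, giving H | HB.
Unchanged (no nullable symbols): S -> HjH; S -> g; B -> ggj; B -> jg; H -> g; H -> jR; R -> gj.

S -> g | HjH; B -> jg | ggj; H -> g | Bg | jR; R -> H | HB | gj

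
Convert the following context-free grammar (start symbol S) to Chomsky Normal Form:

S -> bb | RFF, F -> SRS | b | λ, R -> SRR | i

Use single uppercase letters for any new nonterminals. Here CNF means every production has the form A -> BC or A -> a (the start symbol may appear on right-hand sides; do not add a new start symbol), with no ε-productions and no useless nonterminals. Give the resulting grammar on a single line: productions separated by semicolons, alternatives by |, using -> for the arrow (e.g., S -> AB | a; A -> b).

S -> i | AA | RD | RF | SE; A -> b; B -> RS; C -> RR; D -> FF; E -> RR; F -> b | SB; R -> i | SC

Nullable: {F}; after ε-elimination: S -> R | RF | bb | RFF; F -> b | SRS; R -> i | SRR.
After unit-elimination: S -> i | RF | bb | RFF | SRR; F -> b | SRS; R -> i | SRR.
TERM: introduce A -> b and substitute in every rule of length ≥2.
BIN: F -> SRS becomes F -> SB, B -> RS; R -> SRR becomes R -> SC, C -> RR; S -> RFF becomes S -> RD, D -> FF; S -> SRR becomes S -> SE, E -> RR.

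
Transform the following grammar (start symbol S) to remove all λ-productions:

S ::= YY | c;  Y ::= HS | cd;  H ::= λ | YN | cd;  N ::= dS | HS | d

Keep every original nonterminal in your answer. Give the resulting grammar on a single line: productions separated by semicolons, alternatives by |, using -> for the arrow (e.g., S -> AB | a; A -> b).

Nullable set: {H}.
Drop H -> λ.
N -> HS: H nullable, giving HS | S.
Y -> HS: H nullable, giving HS | S.
Unchanged (no nullable symbols): S -> YY; S -> c; H -> YN; H -> cd; N -> d; N -> dS; Y -> cd.

S -> c | YY; H -> YN | cd; N -> S | d | HS | dS; Y -> S | HS | cd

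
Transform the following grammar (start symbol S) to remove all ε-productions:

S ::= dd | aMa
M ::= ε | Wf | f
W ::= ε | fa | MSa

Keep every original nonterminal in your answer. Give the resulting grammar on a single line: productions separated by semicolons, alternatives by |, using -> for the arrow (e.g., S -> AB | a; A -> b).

Nullable set: {M, W}.
S -> aMa: M nullable, giving aMa | aa.
Drop M -> ε.
M -> Wf: W nullable, giving Wf | f.
Drop W -> ε.
W -> MSa: M nullable, giving MSa | Sa.
Unchanged (no nullable symbols): S -> dd; M -> f; W -> fa.

S -> aa | dd | aMa; M -> f | Wf; W -> Sa | fa | MSa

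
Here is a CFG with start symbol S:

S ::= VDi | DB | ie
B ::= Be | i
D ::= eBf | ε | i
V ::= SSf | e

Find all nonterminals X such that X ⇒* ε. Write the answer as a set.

{D}

Directly nullable (have an ε-rule): {D}.
Not nullable: B, S, V — each has a terminal in every rule's right-hand side or depends on a non-nullable symbol.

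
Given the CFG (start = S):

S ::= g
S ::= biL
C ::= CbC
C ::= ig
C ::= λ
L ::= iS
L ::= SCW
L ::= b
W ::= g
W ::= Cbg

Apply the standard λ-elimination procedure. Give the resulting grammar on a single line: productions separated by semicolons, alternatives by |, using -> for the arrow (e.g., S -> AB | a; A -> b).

Nullable set: {C}.
Drop C -> λ.
C -> CbC: C, C nullable, giving Cb | CbC | b | bC.
L -> SCW: C nullable, giving SCW | SW.
W -> Cbg: C nullable, giving Cbg | bg.
Unchanged (no nullable symbols): S -> biL; S -> g; C -> ig; L -> b; L -> iS; W -> g.

S -> g | biL; C -> b | Cb | bC | ig | CbC; L -> b | SW | iS | SCW; W -> g | bg | Cbg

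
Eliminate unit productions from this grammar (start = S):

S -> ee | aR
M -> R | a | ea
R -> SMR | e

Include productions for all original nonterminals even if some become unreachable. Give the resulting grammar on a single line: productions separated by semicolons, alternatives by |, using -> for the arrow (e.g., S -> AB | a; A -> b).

S -> aR | ee; M -> a | e | ea | SMR; R -> e | SMR

Unit productions: M->R.
Unit pairs (A ⇒* B via units): (M,R).
S: inherits non-unit rules of {S} → aR | ee.
M: inherits non-unit rules of {M, R} → SMR | a | e | ea.
R: inherits non-unit rules of {R} → SMR | e.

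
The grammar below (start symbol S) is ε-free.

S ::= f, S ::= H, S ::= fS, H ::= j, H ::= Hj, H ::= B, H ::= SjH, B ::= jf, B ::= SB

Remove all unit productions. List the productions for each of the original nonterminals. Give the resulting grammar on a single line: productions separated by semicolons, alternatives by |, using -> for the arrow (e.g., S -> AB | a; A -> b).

Unit productions: H->B, S->H.
Unit pairs (A ⇒* B via units): (H,B), (S,B), (S,H).
S: inherits non-unit rules of {B, H, S} → Hj | SB | SjH | f | fS | j | jf.
B: inherits non-unit rules of {B} → SB | jf.
H: inherits non-unit rules of {B, H} → Hj | SB | SjH | j | jf.

S -> f | j | Hj | SB | fS | jf | SjH; B -> SB | jf; H -> j | Hj | SB | jf | SjH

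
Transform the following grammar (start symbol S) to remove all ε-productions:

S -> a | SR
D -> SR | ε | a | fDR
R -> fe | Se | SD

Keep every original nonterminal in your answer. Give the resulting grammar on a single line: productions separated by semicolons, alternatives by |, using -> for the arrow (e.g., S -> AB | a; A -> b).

S -> a | SR; D -> a | SR | fR | fDR; R -> S | SD | Se | fe

Nullable set: {D}.
Drop D -> ε.
D -> fDR: D nullable, giving fDR | fR.
R -> SD: D nullable, giving S | SD.
Unchanged (no nullable symbols): S -> SR; S -> a; D -> SR; D -> a; R -> Se; R -> fe.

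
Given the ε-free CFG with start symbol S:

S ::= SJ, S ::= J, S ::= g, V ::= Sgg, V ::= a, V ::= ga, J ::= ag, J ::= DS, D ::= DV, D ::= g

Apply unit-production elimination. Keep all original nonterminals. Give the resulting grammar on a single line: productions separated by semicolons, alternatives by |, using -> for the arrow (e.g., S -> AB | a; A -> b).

Unit productions: S->J.
Unit pairs (A ⇒* B via units): (S,J).
S: inherits non-unit rules of {J, S} → DS | SJ | ag | g.
D: inherits non-unit rules of {D} → DV | g.
J: inherits non-unit rules of {J} → DS | ag.
V: inherits non-unit rules of {V} → Sgg | a | ga.

S -> g | DS | SJ | ag; D -> g | DV; J -> DS | ag; V -> a | ga | Sgg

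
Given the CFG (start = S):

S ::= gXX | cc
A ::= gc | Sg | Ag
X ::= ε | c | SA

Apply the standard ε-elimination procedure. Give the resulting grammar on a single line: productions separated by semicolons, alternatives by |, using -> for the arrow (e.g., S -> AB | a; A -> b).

S -> g | cc | gX | gXX; A -> Ag | Sg | gc; X -> c | SA

Nullable set: {X}.
S -> gXX: X, X nullable, giving g | gX | gXX.
Drop X -> ε.
Unchanged (no nullable symbols): S -> cc; A -> Ag; A -> Sg; A -> gc; X -> SA; X -> c.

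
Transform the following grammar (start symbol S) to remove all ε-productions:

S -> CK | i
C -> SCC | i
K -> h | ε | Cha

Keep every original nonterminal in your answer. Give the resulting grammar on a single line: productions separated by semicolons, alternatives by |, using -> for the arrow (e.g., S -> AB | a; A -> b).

S -> C | i | CK; C -> i | SCC; K -> h | Cha

Nullable set: {K}.
S -> CK: K nullable, giving C | CK.
Drop K -> ε.
Unchanged (no nullable symbols): S -> i; C -> SCC; C -> i; K -> Cha; K -> h.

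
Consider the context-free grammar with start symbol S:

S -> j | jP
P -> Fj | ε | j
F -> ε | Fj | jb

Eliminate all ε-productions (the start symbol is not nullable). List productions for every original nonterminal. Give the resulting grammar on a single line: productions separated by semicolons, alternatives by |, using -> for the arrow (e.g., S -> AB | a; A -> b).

Nullable set: {F, P}.
S -> jP: P nullable, giving j | jP.
Drop F -> ε.
F -> Fj: F nullable, giving Fj | j.
Drop P -> ε.
P -> Fj: F nullable, giving Fj | j.
Unchanged (no nullable symbols): S -> j; F -> jb; P -> j.

S -> j | jP; F -> j | Fj | jb; P -> j | Fj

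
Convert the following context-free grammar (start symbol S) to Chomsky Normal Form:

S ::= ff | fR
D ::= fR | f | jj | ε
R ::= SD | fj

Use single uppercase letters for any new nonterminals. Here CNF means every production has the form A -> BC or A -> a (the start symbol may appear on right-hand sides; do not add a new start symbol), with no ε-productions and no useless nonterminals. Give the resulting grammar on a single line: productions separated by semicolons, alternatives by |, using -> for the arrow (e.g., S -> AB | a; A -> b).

Nullable: {D}; after ε-elimination: S -> fR | ff; D -> f | fR | jj; R -> S | SD | fj.
After unit-elimination: S -> fR | ff; D -> f | fR | jj; R -> SD | fR | ff | fj.
TERM: introduce A -> f, B -> j and substitute in every rule of length ≥2.

S -> AA | AR; A -> f; B -> j; D -> f | AR | BB; R -> AA | AB | AR | SD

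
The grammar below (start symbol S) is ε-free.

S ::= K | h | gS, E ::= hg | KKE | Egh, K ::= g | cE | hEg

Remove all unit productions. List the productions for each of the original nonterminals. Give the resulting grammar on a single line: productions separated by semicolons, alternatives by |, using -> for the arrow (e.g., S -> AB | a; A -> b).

Unit productions: S->K.
Unit pairs (A ⇒* B via units): (S,K).
S: inherits non-unit rules of {K, S} → cE | g | gS | h | hEg.
E: inherits non-unit rules of {E} → Egh | KKE | hg.
K: inherits non-unit rules of {K} → cE | g | hEg.

S -> g | h | cE | gS | hEg; E -> hg | Egh | KKE; K -> g | cE | hEg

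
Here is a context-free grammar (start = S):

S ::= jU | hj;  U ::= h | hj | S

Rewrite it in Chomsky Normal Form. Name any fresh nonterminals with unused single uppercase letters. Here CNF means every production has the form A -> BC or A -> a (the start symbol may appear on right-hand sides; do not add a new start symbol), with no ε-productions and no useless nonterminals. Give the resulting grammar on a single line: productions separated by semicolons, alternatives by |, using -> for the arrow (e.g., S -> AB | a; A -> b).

S -> AB | BU; A -> h; B -> j; U -> h | AB | BU

No ε-productions.
After unit-elimination: S -> hj | jU; U -> h | hj | jU.
TERM: introduce A -> h, B -> j and substitute in every rule of length ≥2.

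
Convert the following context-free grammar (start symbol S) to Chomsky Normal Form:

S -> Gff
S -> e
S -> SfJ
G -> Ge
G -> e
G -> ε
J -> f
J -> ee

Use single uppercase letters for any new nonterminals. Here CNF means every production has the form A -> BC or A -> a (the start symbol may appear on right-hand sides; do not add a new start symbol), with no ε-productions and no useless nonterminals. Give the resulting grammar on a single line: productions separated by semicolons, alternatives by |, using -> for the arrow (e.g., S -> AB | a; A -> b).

Nullable: {G}; after ε-elimination: S -> e | ff | Gff | SfJ; G -> e | Ge; J -> f | ee.
No unit productions to eliminate.
TERM: introduce A -> e, B -> f and substitute in every rule of length ≥2.
BIN: S -> GBB becomes S -> GC, C -> BB; S -> SBJ becomes S -> SD, D -> BJ.

S -> e | BB | GC | SD; A -> e; B -> f; C -> BB; D -> BJ; G -> e | GA; J -> f | AA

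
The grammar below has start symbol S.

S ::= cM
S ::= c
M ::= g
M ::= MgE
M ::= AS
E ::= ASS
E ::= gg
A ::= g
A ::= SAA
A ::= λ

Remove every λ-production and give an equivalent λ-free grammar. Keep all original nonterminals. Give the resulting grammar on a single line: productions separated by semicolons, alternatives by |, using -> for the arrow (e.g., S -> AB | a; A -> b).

S -> c | cM; A -> S | g | SA | SAA; E -> SS | gg | ASS; M -> S | g | AS | MgE

Nullable set: {A}.
Drop A -> λ.
A -> SAA: A, A nullable, giving S | SA | SAA.
E -> ASS: A nullable, giving ASS | SS.
M -> AS: A nullable, giving AS | S.
Unchanged (no nullable symbols): S -> c; S -> cM; A -> g; E -> gg; M -> MgE; M -> g.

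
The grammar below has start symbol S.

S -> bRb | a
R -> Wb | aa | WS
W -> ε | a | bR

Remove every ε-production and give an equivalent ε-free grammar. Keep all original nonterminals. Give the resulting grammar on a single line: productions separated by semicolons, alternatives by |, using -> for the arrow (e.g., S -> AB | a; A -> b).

Nullable set: {W}.
R -> WS: W nullable, giving S | WS.
R -> Wb: W nullable, giving Wb | b.
Drop W -> ε.
Unchanged (no nullable symbols): S -> a; S -> bRb; R -> aa; W -> a; W -> bR.

S -> a | bRb; R -> S | b | WS | Wb | aa; W -> a | bR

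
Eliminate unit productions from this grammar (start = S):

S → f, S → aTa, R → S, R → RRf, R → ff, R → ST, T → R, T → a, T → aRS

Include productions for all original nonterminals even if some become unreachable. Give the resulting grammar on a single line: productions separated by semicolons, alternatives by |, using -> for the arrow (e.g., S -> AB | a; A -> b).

Unit productions: R->S, T->R.
Unit pairs (A ⇒* B via units): (R,S), (T,R), (T,S).
S: inherits non-unit rules of {S} → aTa | f.
R: inherits non-unit rules of {R, S} → RRf | ST | aTa | f | ff.
T: inherits non-unit rules of {R, S, T} → RRf | ST | a | aRS | aTa | f | ff.

S -> f | aTa; R -> f | ST | ff | RRf | aTa; T -> a | f | ST | ff | RRf | aRS | aTa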